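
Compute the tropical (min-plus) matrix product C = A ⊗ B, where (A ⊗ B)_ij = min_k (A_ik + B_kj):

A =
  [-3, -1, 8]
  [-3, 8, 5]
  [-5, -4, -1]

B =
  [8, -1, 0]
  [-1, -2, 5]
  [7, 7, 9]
A ⊗ B =
  [-2, -4, -3]
  [5, -4, -3]
  [-5, -6, -5]

Apply the min-plus product entry-by-entry:
  C[0][0] = min over k of (A[0][0] + B[0][0] = -3 + 8 = 5, A[0][1] + B[1][0] = -1 + -1 = -2, A[0][2] + B[2][0] = 8 + 7 = 15) = -2 (attained at k = 1)
  C[0][1] = min over k of (A[0][0] + B[0][1] = -3 + -1 = -4, A[0][1] + B[1][1] = -1 + -2 = -3, A[0][2] + B[2][1] = 8 + 7 = 15) = -4 (attained at k = 0)
  C[0][2] = min over k of (A[0][0] + B[0][2] = -3 + 0 = -3, A[0][1] + B[1][2] = -1 + 5 = 4, A[0][2] + B[2][2] = 8 + 9 = 17) = -3 (attained at k = 0)
  C[1][0] = min over k of (A[1][0] + B[0][0] = -3 + 8 = 5, A[1][1] + B[1][0] = 8 + -1 = 7, A[1][2] + B[2][0] = 5 + 7 = 12) = 5 (attained at k = 0)
  C[1][1] = min over k of (A[1][0] + B[0][1] = -3 + -1 = -4, A[1][1] + B[1][1] = 8 + -2 = 6, A[1][2] + B[2][1] = 5 + 7 = 12) = -4 (attained at k = 0)
  C[1][2] = min over k of (A[1][0] + B[0][2] = -3 + 0 = -3, A[1][1] + B[1][2] = 8 + 5 = 13, A[1][2] + B[2][2] = 5 + 9 = 14) = -3 (attained at k = 0)
  C[2][0] = min over k of (A[2][0] + B[0][0] = -5 + 8 = 3, A[2][1] + B[1][0] = -4 + -1 = -5, A[2][2] + B[2][0] = -1 + 7 = 6) = -5 (attained at k = 1)
  C[2][1] = min over k of (A[2][0] + B[0][1] = -5 + -1 = -6, A[2][1] + B[1][1] = -4 + -2 = -6, A[2][2] + B[2][1] = -1 + 7 = 6) = -6 (attained at k = 0)
  C[2][2] = min over k of (A[2][0] + B[0][2] = -5 + 0 = -5, A[2][1] + B[1][2] = -4 + 5 = 1, A[2][2] + B[2][2] = -1 + 9 = 8) = -5 (attained at k = 0)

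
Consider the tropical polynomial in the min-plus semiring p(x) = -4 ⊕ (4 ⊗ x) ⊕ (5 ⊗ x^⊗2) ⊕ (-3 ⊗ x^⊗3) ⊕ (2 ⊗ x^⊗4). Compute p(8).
p(8) = -4

A tropical monomial a ⊗ x^⊗i evaluates to a + i · x. Evaluating each term at x = 8:
  Term 0 contributes -4 + 0 · 8 = -4
  Term 1 contributes 4 + 1 · 8 = 12
  Term 2 contributes 5 + 2 · 8 = 21
  Term 3 contributes -3 + 3 · 8 = 21
  Term 4 contributes 2 + 4 · 8 = 34
p(8) = ⊕ of these = min[-4, 12, 21, 21, 34] = -4.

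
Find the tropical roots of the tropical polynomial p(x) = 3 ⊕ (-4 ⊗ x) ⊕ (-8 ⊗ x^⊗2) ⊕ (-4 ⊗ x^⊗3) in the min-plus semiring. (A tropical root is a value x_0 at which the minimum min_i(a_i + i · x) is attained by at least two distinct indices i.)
Roots: {-4, 4, 7}

Each tropical root is a break point of the lower envelope of the lines y = a_i + i · x (there are 4 lines, with slopes 0, 1, ..., 3). Only the lines that attain the minimum somewhere contribute to roots; other lines are dominated. Here the surviving (envelope) indices are i = 3, i = 2, i = 1, i = 0.
Intersections between consecutive envelope lines give the roots: for adjacent envelope indices i < j the intersection is x = (a_i − a_j) / (j − i). Reading off the sorted break points: {-4, 4, 7}.
Verification: at each break x_0, at least two indices attain the minimum of min_i(a_i + i · x_0).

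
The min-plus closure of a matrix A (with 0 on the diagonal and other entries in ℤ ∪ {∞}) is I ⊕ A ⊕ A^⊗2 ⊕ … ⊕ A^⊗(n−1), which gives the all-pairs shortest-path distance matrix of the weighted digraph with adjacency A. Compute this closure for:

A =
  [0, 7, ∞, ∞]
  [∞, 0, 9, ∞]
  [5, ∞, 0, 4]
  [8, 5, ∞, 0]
Closure =
  [0, 7, 16, 20]
  [14, 0, 9, 13]
  [5, 9, 0, 4]
  [8, 5, 14, 0]

This is the Floyd-Warshall all-pairs shortest-path computation. For each intermediate vertex k = 0, 1, …, 3, update dist[i][j] ← min(dist[i][j], dist[i][k] + dist[k][j]). The final matrix gives, for each (i, j), the minimum total weight of any directed path from i to j (possibly empty when i = j).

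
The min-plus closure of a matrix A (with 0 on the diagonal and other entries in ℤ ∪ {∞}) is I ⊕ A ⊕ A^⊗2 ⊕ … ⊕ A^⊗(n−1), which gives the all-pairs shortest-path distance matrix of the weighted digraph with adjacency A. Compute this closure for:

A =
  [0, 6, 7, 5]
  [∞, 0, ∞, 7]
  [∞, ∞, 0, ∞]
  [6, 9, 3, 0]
Closure =
  [0, 6, 7, 5]
  [13, 0, 10, 7]
  [∞, ∞, 0, ∞]
  [6, 9, 3, 0]

This is the Floyd-Warshall all-pairs shortest-path computation. For each intermediate vertex k = 0, 1, …, 3, update dist[i][j] ← min(dist[i][j], dist[i][k] + dist[k][j]). The final matrix gives, for each (i, j), the minimum total weight of any directed path from i to j (possibly empty when i = j).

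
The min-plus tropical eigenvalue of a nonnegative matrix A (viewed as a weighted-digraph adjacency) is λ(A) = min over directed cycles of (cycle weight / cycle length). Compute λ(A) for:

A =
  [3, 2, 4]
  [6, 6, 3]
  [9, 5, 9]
λ(A) = 3

Enumerate directed cycles and compute their means (weight / length). Sample:
  cycle 0 → 0: weight = 3, length = 1, mean = 3/1 ≈ 3.000
  cycle 1 → 1: weight = 6, length = 1, mean = 6/1 ≈ 6.000
  cycle 2 → 2: weight = 9, length = 1, mean = 9/1 ≈ 9.000
  cycle 0 → 1 → 0: weight = 8, length = 2, mean = 8/2 ≈ 4.000
  cycle 0 → 2 → 0: weight = 13, length = 2, mean = 13/2 ≈ 6.500
  cycle 1 → 0 → 1: weight = 8, length = 2, mean = 8/2 ≈ 4.000
Minimum mean = 3.000, attained e.g. along the cycle 0 → 0 with weight 3 and length 1. So λ(A) = 3/1 = 3.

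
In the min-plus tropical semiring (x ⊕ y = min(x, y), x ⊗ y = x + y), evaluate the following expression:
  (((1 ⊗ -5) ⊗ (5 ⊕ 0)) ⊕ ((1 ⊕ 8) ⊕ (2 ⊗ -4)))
(((1 ⊗ -5) ⊗ (5 ⊕ 0)) ⊕ ((1 ⊕ 8) ⊕ (2 ⊗ -4))) = -4

Expand innermost to outermost. Recall ⊕ takes the minimum of its arguments and ⊗ takes their sum. Working out the expression (((1 ⊗ -5) ⊗ (5 ⊕ 0)) ⊕ ((1 ⊕ 8) ⊕ (2 ⊗ -4))) gives -4.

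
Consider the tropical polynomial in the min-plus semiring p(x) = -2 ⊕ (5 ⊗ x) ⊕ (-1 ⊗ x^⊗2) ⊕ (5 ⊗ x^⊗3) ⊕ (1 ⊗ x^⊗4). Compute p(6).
p(6) = -2

A tropical monomial a ⊗ x^⊗i evaluates to a + i · x. Evaluating each term at x = 6:
  Term 0 contributes -2 + 0 · 6 = -2
  Term 1 contributes 5 + 1 · 6 = 11
  Term 2 contributes -1 + 2 · 6 = 11
  Term 3 contributes 5 + 3 · 6 = 23
  Term 4 contributes 1 + 4 · 6 = 25
p(6) = ⊕ of these = min[-2, 11, 11, 23, 25] = -2.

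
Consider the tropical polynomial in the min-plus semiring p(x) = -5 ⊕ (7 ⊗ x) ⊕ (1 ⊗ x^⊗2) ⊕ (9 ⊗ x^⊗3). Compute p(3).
p(3) = -5

A tropical monomial a ⊗ x^⊗i evaluates to a + i · x. Evaluating each term at x = 3:
  Term 0 contributes -5 + 0 · 3 = -5
  Term 1 contributes 7 + 1 · 3 = 10
  Term 2 contributes 1 + 2 · 3 = 7
  Term 3 contributes 9 + 3 · 3 = 18
p(3) = ⊕ of these = min[-5, 10, 7, 18] = -5.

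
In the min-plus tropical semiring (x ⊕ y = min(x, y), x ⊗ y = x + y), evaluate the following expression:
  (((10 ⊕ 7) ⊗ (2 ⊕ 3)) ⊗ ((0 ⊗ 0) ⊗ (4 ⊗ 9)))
(((10 ⊕ 7) ⊗ (2 ⊕ 3)) ⊗ ((0 ⊗ 0) ⊗ (4 ⊗ 9))) = 22

Expand innermost to outermost. Recall ⊕ takes the minimum of its arguments and ⊗ takes their sum. Working out the expression (((10 ⊕ 7) ⊗ (2 ⊕ 3)) ⊗ ((0 ⊗ 0) ⊗ (4 ⊗ 9))) gives 22.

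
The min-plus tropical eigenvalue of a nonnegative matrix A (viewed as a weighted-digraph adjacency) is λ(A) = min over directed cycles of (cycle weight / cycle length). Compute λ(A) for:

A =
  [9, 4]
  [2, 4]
λ(A) = 3

Enumerate directed cycles and compute their means (weight / length). Sample:
  cycle 0 → 0: weight = 9, length = 1, mean = 9/1 ≈ 9.000
  cycle 1 → 1: weight = 4, length = 1, mean = 4/1 ≈ 4.000
  cycle 0 → 1 → 0: weight = 6, length = 2, mean = 6/2 ≈ 3.000
  cycle 1 → 0 → 1: weight = 6, length = 2, mean = 6/2 ≈ 3.000
Minimum mean = 3.000, attained e.g. along the cycle 0 → 1 → 0 with weight 6 and length 2. So λ(A) = 6/2 = 3.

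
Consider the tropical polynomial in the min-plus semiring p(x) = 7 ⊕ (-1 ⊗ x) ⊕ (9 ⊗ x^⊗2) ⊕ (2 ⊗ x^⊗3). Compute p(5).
p(5) = 4

A tropical monomial a ⊗ x^⊗i evaluates to a + i · x. Evaluating each term at x = 5:
  Term 0 contributes 7 + 0 · 5 = 7
  Term 1 contributes -1 + 1 · 5 = 4
  Term 2 contributes 9 + 2 · 5 = 19
  Term 3 contributes 2 + 3 · 5 = 17
p(5) = ⊕ of these = min[7, 4, 19, 17] = 4.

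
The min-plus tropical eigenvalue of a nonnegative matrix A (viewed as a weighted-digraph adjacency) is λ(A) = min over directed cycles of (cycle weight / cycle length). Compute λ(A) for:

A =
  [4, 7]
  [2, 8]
λ(A) = 4

Enumerate directed cycles and compute their means (weight / length). Sample:
  cycle 0 → 0: weight = 4, length = 1, mean = 4/1 ≈ 4.000
  cycle 1 → 1: weight = 8, length = 1, mean = 8/1 ≈ 8.000
  cycle 0 → 1 → 0: weight = 9, length = 2, mean = 9/2 ≈ 4.500
  cycle 1 → 0 → 1: weight = 9, length = 2, mean = 9/2 ≈ 4.500
Minimum mean = 4.000, attained e.g. along the cycle 0 → 0 with weight 4 and length 1. So λ(A) = 4/1 = 4.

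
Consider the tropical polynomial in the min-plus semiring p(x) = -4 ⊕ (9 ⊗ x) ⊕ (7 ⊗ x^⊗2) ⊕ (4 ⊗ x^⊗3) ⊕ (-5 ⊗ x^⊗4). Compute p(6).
p(6) = -4

A tropical monomial a ⊗ x^⊗i evaluates to a + i · x. Evaluating each term at x = 6:
  Term 0 contributes -4 + 0 · 6 = -4
  Term 1 contributes 9 + 1 · 6 = 15
  Term 2 contributes 7 + 2 · 6 = 19
  Term 3 contributes 4 + 3 · 6 = 22
  Term 4 contributes -5 + 4 · 6 = 19
p(6) = ⊕ of these = min[-4, 15, 19, 22, 19] = -4.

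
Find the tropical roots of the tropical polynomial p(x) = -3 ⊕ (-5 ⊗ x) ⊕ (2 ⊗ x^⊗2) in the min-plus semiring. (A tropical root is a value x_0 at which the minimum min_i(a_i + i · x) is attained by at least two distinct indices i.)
Roots: {-7, 2}

Each tropical root is a break point of the lower envelope of the lines y = a_i + i · x (there are 3 lines, with slopes 0, 1, ..., 2). Only the lines that attain the minimum somewhere contribute to roots; other lines are dominated. Here the surviving (envelope) indices are i = 2, i = 1, i = 0.
Intersections between consecutive envelope lines give the roots: for adjacent envelope indices i < j the intersection is x = (a_i − a_j) / (j − i). Reading off the sorted break points: {-7, 2}.
Verification: at each break x_0, at least two indices attain the minimum of min_i(a_i + i · x_0).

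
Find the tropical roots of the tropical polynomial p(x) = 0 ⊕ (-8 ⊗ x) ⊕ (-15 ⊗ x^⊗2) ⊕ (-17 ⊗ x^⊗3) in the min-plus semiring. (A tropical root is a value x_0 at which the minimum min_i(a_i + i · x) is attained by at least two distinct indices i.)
Roots: {2, 7, 8}

Each tropical root is a break point of the lower envelope of the lines y = a_i + i · x (there are 4 lines, with slopes 0, 1, ..., 3). Only the lines that attain the minimum somewhere contribute to roots; other lines are dominated. Here the surviving (envelope) indices are i = 3, i = 2, i = 1, i = 0.
Intersections between consecutive envelope lines give the roots: for adjacent envelope indices i < j the intersection is x = (a_i − a_j) / (j − i). Reading off the sorted break points: {2, 7, 8}.
Verification: at each break x_0, at least two indices attain the minimum of min_i(a_i + i · x_0).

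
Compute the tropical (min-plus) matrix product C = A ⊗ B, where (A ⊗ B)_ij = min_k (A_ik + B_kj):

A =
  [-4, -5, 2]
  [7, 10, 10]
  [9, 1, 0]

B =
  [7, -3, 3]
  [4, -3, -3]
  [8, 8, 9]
A ⊗ B =
  [-1, -8, -8]
  [14, 4, 7]
  [5, -2, -2]

Apply the min-plus product entry-by-entry:
  C[0][0] = min over k of (A[0][0] + B[0][0] = -4 + 7 = 3, A[0][1] + B[1][0] = -5 + 4 = -1, A[0][2] + B[2][0] = 2 + 8 = 10) = -1 (attained at k = 1)
  C[0][1] = min over k of (A[0][0] + B[0][1] = -4 + -3 = -7, A[0][1] + B[1][1] = -5 + -3 = -8, A[0][2] + B[2][1] = 2 + 8 = 10) = -8 (attained at k = 1)
  C[0][2] = min over k of (A[0][0] + B[0][2] = -4 + 3 = -1, A[0][1] + B[1][2] = -5 + -3 = -8, A[0][2] + B[2][2] = 2 + 9 = 11) = -8 (attained at k = 1)
  C[1][0] = min over k of (A[1][0] + B[0][0] = 7 + 7 = 14, A[1][1] + B[1][0] = 10 + 4 = 14, A[1][2] + B[2][0] = 10 + 8 = 18) = 14 (attained at k = 0)
  C[1][1] = min over k of (A[1][0] + B[0][1] = 7 + -3 = 4, A[1][1] + B[1][1] = 10 + -3 = 7, A[1][2] + B[2][1] = 10 + 8 = 18) = 4 (attained at k = 0)
  C[1][2] = min over k of (A[1][0] + B[0][2] = 7 + 3 = 10, A[1][1] + B[1][2] = 10 + -3 = 7, A[1][2] + B[2][2] = 10 + 9 = 19) = 7 (attained at k = 1)
  C[2][0] = min over k of (A[2][0] + B[0][0] = 9 + 7 = 16, A[2][1] + B[1][0] = 1 + 4 = 5, A[2][2] + B[2][0] = 0 + 8 = 8) = 5 (attained at k = 1)
  C[2][1] = min over k of (A[2][0] + B[0][1] = 9 + -3 = 6, A[2][1] + B[1][1] = 1 + -3 = -2, A[2][2] + B[2][1] = 0 + 8 = 8) = -2 (attained at k = 1)
  C[2][2] = min over k of (A[2][0] + B[0][2] = 9 + 3 = 12, A[2][1] + B[1][2] = 1 + -3 = -2, A[2][2] + B[2][2] = 0 + 9 = 9) = -2 (attained at k = 1)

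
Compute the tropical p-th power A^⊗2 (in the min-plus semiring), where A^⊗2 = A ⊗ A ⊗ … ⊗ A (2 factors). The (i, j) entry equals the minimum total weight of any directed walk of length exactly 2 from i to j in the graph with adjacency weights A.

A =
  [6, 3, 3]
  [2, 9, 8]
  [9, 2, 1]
A^⊗2 =
  [5, 5, 4]
  [8, 5, 5]
  [4, 3, 2]

Each entry (A^⊗2)_ij equals the minimum over all length-2 walks i = v_0 → v_1 → … → v_2 = j of Σ_t A[v_t][v_{t+1}]. For example, for (i, j) = (0, 2) we minimise over 3 possible intermediate vertex sequences; the minimum is 4, attained along the walk 0 → 2 → 2.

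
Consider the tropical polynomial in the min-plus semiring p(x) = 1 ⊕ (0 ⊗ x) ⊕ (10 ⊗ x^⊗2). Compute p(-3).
p(-3) = -3

A tropical monomial a ⊗ x^⊗i evaluates to a + i · x. Evaluating each term at x = -3:
  Term 0 contributes 1 + 0 · -3 = 1
  Term 1 contributes 0 + 1 · -3 = -3
  Term 2 contributes 10 + 2 · -3 = 4
p(-3) = ⊕ of these = min[1, -3, 4] = -3.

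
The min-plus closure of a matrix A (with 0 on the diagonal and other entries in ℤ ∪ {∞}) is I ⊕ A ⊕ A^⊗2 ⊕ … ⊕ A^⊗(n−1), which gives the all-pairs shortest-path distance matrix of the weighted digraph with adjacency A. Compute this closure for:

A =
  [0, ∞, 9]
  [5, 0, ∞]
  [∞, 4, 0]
Closure =
  [0, 13, 9]
  [5, 0, 14]
  [9, 4, 0]

This is the Floyd-Warshall all-pairs shortest-path computation. For each intermediate vertex k = 0, 1, …, 2, update dist[i][j] ← min(dist[i][j], dist[i][k] + dist[k][j]). The final matrix gives, for each (i, j), the minimum total weight of any directed path from i to j (possibly empty when i = j).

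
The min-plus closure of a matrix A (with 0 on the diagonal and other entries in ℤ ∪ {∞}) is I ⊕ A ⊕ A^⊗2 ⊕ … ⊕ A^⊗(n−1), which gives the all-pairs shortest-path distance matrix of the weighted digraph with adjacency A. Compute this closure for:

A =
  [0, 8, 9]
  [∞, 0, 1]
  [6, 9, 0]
Closure =
  [0, 8, 9]
  [7, 0, 1]
  [6, 9, 0]

This is the Floyd-Warshall all-pairs shortest-path computation. For each intermediate vertex k = 0, 1, …, 2, update dist[i][j] ← min(dist[i][j], dist[i][k] + dist[k][j]). The final matrix gives, for each (i, j), the minimum total weight of any directed path from i to j (possibly empty when i = j).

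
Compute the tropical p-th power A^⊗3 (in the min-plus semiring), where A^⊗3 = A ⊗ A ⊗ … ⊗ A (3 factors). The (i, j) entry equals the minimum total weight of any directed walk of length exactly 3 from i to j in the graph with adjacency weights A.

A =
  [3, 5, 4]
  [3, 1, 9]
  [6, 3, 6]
A^⊗3 =
  [9, 7, 10]
  [5, 3, 8]
  [7, 5, 10]

Each entry (A^⊗3)_ij equals the minimum over all length-3 walks i = v_0 → v_1 → … → v_3 = j of Σ_t A[v_t][v_{t+1}]. For example, for (i, j) = (0, 2) we minimise over 9 possible intermediate vertex sequences; the minimum is 10, attained along the walk 0 → 0 → 0 → 2.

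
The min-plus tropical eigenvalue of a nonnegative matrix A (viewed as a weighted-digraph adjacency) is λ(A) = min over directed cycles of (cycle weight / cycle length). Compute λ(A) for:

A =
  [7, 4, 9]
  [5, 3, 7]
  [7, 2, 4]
λ(A) = 3

Enumerate directed cycles and compute their means (weight / length). Sample:
  cycle 0 → 0: weight = 7, length = 1, mean = 7/1 ≈ 7.000
  cycle 1 → 1: weight = 3, length = 1, mean = 3/1 ≈ 3.000
  cycle 2 → 2: weight = 4, length = 1, mean = 4/1 ≈ 4.000
  cycle 0 → 1 → 0: weight = 9, length = 2, mean = 9/2 ≈ 4.500
  cycle 0 → 2 → 0: weight = 16, length = 2, mean = 16/2 ≈ 8.000
  cycle 1 → 0 → 1: weight = 9, length = 2, mean = 9/2 ≈ 4.500
Minimum mean = 3.000, attained e.g. along the cycle 1 → 1 with weight 3 and length 1. So λ(A) = 3/1 = 3.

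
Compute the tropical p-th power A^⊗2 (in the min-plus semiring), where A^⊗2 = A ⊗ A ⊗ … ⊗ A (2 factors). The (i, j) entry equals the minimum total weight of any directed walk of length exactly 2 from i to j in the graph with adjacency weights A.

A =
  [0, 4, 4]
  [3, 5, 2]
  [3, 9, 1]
A^⊗2 =
  [0, 4, 4]
  [3, 7, 3]
  [3, 7, 2]

Each entry (A^⊗2)_ij equals the minimum over all length-2 walks i = v_0 → v_1 → … → v_2 = j of Σ_t A[v_t][v_{t+1}]. For example, for (i, j) = (0, 2) we minimise over 3 possible intermediate vertex sequences; the minimum is 4, attained along the walk 0 → 0 → 2.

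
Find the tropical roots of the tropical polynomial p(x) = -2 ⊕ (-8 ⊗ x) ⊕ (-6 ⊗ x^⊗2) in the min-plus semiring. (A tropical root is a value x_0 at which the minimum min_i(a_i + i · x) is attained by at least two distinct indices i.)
Roots: {-2, 6}

Each tropical root is a break point of the lower envelope of the lines y = a_i + i · x (there are 3 lines, with slopes 0, 1, ..., 2). Only the lines that attain the minimum somewhere contribute to roots; other lines are dominated. Here the surviving (envelope) indices are i = 2, i = 1, i = 0.
Intersections between consecutive envelope lines give the roots: for adjacent envelope indices i < j the intersection is x = (a_i − a_j) / (j − i). Reading off the sorted break points: {-2, 6}.
Verification: at each break x_0, at least two indices attain the minimum of min_i(a_i + i · x_0).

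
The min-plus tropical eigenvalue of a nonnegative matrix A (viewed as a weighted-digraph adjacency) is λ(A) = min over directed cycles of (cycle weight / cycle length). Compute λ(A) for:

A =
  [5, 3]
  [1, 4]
λ(A) = 2

Enumerate directed cycles and compute their means (weight / length). Sample:
  cycle 0 → 0: weight = 5, length = 1, mean = 5/1 ≈ 5.000
  cycle 1 → 1: weight = 4, length = 1, mean = 4/1 ≈ 4.000
  cycle 0 → 1 → 0: weight = 4, length = 2, mean = 4/2 ≈ 2.000
  cycle 1 → 0 → 1: weight = 4, length = 2, mean = 4/2 ≈ 2.000
Minimum mean = 2.000, attained e.g. along the cycle 0 → 1 → 0 with weight 4 and length 2. So λ(A) = 4/2 = 2.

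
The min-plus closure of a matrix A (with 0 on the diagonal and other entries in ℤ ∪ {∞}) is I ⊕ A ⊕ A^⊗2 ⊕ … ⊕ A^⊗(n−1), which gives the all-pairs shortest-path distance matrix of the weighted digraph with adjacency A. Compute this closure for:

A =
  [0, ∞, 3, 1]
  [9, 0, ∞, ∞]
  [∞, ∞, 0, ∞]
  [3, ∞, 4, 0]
Closure =
  [0, ∞, 3, 1]
  [9, 0, 12, 10]
  [∞, ∞, 0, ∞]
  [3, ∞, 4, 0]

This is the Floyd-Warshall all-pairs shortest-path computation. For each intermediate vertex k = 0, 1, …, 3, update dist[i][j] ← min(dist[i][j], dist[i][k] + dist[k][j]). The final matrix gives, for each (i, j), the minimum total weight of any directed path from i to j (possibly empty when i = j).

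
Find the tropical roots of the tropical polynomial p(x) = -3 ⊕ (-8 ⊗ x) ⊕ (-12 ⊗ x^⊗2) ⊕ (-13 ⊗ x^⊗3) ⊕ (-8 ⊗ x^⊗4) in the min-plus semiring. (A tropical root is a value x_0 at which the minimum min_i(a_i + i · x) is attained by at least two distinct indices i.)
Roots: {-5, 1, 4, 5}

Each tropical root is a break point of the lower envelope of the lines y = a_i + i · x (there are 5 lines, with slopes 0, 1, ..., 4). Only the lines that attain the minimum somewhere contribute to roots; other lines are dominated. Here the surviving (envelope) indices are i = 4, i = 3, i = 2, i = 1, i = 0.
Intersections between consecutive envelope lines give the roots: for adjacent envelope indices i < j the intersection is x = (a_i − a_j) / (j − i). Reading off the sorted break points: {-5, 1, 4, 5}.
Verification: at each break x_0, at least two indices attain the minimum of min_i(a_i + i · x_0).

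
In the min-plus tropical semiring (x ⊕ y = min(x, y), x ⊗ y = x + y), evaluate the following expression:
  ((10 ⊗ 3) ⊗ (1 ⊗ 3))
((10 ⊗ 3) ⊗ (1 ⊗ 3)) = 17

Expand innermost to outermost. Recall ⊕ takes the minimum of its arguments and ⊗ takes their sum. Working out the expression ((10 ⊗ 3) ⊗ (1 ⊗ 3)) gives 17.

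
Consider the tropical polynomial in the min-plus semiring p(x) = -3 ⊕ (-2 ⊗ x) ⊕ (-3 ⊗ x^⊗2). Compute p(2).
p(2) = -3

A tropical monomial a ⊗ x^⊗i evaluates to a + i · x. Evaluating each term at x = 2:
  Term 0 contributes -3 + 0 · 2 = -3
  Term 1 contributes -2 + 1 · 2 = 0
  Term 2 contributes -3 + 2 · 2 = 1
p(2) = ⊕ of these = min[-3, 0, 1] = -3.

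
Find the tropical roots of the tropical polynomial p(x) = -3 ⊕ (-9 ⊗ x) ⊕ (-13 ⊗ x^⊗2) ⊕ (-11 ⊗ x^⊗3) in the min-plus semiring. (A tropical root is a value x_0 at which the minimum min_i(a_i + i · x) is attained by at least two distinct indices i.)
Roots: {-2, 4, 6}

Each tropical root is a break point of the lower envelope of the lines y = a_i + i · x (there are 4 lines, with slopes 0, 1, ..., 3). Only the lines that attain the minimum somewhere contribute to roots; other lines are dominated. Here the surviving (envelope) indices are i = 3, i = 2, i = 1, i = 0.
Intersections between consecutive envelope lines give the roots: for adjacent envelope indices i < j the intersection is x = (a_i − a_j) / (j − i). Reading off the sorted break points: {-2, 4, 6}.
Verification: at each break x_0, at least two indices attain the minimum of min_i(a_i + i · x_0).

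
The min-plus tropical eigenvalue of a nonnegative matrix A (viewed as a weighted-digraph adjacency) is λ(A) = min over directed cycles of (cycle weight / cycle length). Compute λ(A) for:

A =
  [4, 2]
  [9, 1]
λ(A) = 1

Enumerate directed cycles and compute their means (weight / length). Sample:
  cycle 0 → 0: weight = 4, length = 1, mean = 4/1 ≈ 4.000
  cycle 1 → 1: weight = 1, length = 1, mean = 1/1 ≈ 1.000
  cycle 0 → 1 → 0: weight = 11, length = 2, mean = 11/2 ≈ 5.500
  cycle 1 → 0 → 1: weight = 11, length = 2, mean = 11/2 ≈ 5.500
Minimum mean = 1.000, attained e.g. along the cycle 1 → 1 with weight 1 and length 1. So λ(A) = 1/1 = 1.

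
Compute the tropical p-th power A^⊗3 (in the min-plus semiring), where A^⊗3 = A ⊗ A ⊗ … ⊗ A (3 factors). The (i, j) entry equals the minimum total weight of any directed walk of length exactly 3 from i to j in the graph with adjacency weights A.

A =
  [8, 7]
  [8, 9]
A^⊗3 =
  [23, 22]
  [23, 23]

Each entry (A^⊗3)_ij equals the minimum over all length-3 walks i = v_0 → v_1 → … → v_3 = j of Σ_t A[v_t][v_{t+1}]. For example, for (i, j) = (0, 1) we minimise over 4 possible intermediate vertex sequences; the minimum is 22, attained along the walk 0 → 1 → 0 → 1.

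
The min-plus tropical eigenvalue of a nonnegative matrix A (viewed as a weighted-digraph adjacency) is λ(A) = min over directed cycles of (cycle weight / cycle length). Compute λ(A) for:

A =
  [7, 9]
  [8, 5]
λ(A) = 5

Enumerate directed cycles and compute their means (weight / length). Sample:
  cycle 0 → 0: weight = 7, length = 1, mean = 7/1 ≈ 7.000
  cycle 1 → 1: weight = 5, length = 1, mean = 5/1 ≈ 5.000
  cycle 0 → 1 → 0: weight = 17, length = 2, mean = 17/2 ≈ 8.500
  cycle 1 → 0 → 1: weight = 17, length = 2, mean = 17/2 ≈ 8.500
Minimum mean = 5.000, attained e.g. along the cycle 1 → 1 with weight 5 and length 1. So λ(A) = 5/1 = 5.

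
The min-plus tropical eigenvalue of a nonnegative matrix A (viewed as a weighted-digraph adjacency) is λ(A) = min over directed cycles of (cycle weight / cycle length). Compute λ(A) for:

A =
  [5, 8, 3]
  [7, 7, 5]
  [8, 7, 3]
λ(A) = 3

Enumerate directed cycles and compute their means (weight / length). Sample:
  cycle 0 → 0: weight = 5, length = 1, mean = 5/1 ≈ 5.000
  cycle 1 → 1: weight = 7, length = 1, mean = 7/1 ≈ 7.000
  cycle 2 → 2: weight = 3, length = 1, mean = 3/1 ≈ 3.000
  cycle 0 → 1 → 0: weight = 15, length = 2, mean = 15/2 ≈ 7.500
  cycle 0 → 2 → 0: weight = 11, length = 2, mean = 11/2 ≈ 5.500
  cycle 1 → 0 → 1: weight = 15, length = 2, mean = 15/2 ≈ 7.500
Minimum mean = 3.000, attained e.g. along the cycle 2 → 2 with weight 3 and length 1. So λ(A) = 3/1 = 3.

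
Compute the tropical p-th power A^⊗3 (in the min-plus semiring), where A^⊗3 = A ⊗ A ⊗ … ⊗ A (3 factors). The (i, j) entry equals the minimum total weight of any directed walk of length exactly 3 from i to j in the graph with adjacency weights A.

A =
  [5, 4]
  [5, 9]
A^⊗3 =
  [14, 13]
  [14, 14]

Each entry (A^⊗3)_ij equals the minimum over all length-3 walks i = v_0 → v_1 → … → v_3 = j of Σ_t A[v_t][v_{t+1}]. For example, for (i, j) = (0, 1) we minimise over 4 possible intermediate vertex sequences; the minimum is 13, attained along the walk 0 → 1 → 0 → 1.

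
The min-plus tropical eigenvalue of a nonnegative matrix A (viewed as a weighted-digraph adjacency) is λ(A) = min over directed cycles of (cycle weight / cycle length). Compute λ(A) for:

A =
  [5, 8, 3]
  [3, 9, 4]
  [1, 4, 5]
λ(A) = 2

Enumerate directed cycles and compute their means (weight / length). Sample:
  cycle 0 → 0: weight = 5, length = 1, mean = 5/1 ≈ 5.000
  cycle 1 → 1: weight = 9, length = 1, mean = 9/1 ≈ 9.000
  cycle 2 → 2: weight = 5, length = 1, mean = 5/1 ≈ 5.000
  cycle 0 → 1 → 0: weight = 11, length = 2, mean = 11/2 ≈ 5.500
  cycle 0 → 2 → 0: weight = 4, length = 2, mean = 4/2 ≈ 2.000
  cycle 1 → 0 → 1: weight = 11, length = 2, mean = 11/2 ≈ 5.500
Minimum mean = 2.000, attained e.g. along the cycle 0 → 2 → 0 with weight 4 and length 2. So λ(A) = 4/2 = 2.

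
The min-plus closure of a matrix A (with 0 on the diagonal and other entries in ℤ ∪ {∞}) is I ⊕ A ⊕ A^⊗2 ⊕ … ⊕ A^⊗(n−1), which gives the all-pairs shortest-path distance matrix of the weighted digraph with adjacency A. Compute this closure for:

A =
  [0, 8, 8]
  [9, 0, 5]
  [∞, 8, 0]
Closure =
  [0, 8, 8]
  [9, 0, 5]
  [17, 8, 0]

This is the Floyd-Warshall all-pairs shortest-path computation. For each intermediate vertex k = 0, 1, …, 2, update dist[i][j] ← min(dist[i][j], dist[i][k] + dist[k][j]). The final matrix gives, for each (i, j), the minimum total weight of any directed path from i to j (possibly empty when i = j).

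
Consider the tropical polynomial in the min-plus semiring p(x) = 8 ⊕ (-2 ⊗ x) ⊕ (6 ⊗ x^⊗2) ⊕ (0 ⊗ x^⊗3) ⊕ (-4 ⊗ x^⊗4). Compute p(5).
p(5) = 3

A tropical monomial a ⊗ x^⊗i evaluates to a + i · x. Evaluating each term at x = 5:
  Term 0 contributes 8 + 0 · 5 = 8
  Term 1 contributes -2 + 1 · 5 = 3
  Term 2 contributes 6 + 2 · 5 = 16
  Term 3 contributes 0 + 3 · 5 = 15
  Term 4 contributes -4 + 4 · 5 = 16
p(5) = ⊕ of these = min[8, 3, 16, 15, 16] = 3.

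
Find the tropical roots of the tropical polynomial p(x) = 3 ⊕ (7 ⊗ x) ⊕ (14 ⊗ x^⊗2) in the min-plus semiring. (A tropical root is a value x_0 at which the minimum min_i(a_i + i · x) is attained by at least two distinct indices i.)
Roots: {-7, -4}

Each tropical root is a break point of the lower envelope of the lines y = a_i + i · x (there are 3 lines, with slopes 0, 1, ..., 2). Only the lines that attain the minimum somewhere contribute to roots; other lines are dominated. Here the surviving (envelope) indices are i = 2, i = 1, i = 0.
Intersections between consecutive envelope lines give the roots: for adjacent envelope indices i < j the intersection is x = (a_i − a_j) / (j − i). Reading off the sorted break points: {-7, -4}.
Verification: at each break x_0, at least two indices attain the minimum of min_i(a_i + i · x_0).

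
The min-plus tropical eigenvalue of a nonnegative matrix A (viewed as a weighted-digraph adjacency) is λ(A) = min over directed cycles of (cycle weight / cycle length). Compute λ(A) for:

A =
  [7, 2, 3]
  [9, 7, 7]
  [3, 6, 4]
λ(A) = 3

Enumerate directed cycles and compute their means (weight / length). Sample:
  cycle 0 → 0: weight = 7, length = 1, mean = 7/1 ≈ 7.000
  cycle 1 → 1: weight = 7, length = 1, mean = 7/1 ≈ 7.000
  cycle 2 → 2: weight = 4, length = 1, mean = 4/1 ≈ 4.000
  cycle 0 → 1 → 0: weight = 11, length = 2, mean = 11/2 ≈ 5.500
  cycle 0 → 2 → 0: weight = 6, length = 2, mean = 6/2 ≈ 3.000
  cycle 1 → 0 → 1: weight = 11, length = 2, mean = 11/2 ≈ 5.500
Minimum mean = 3.000, attained e.g. along the cycle 0 → 2 → 0 with weight 6 and length 2. So λ(A) = 6/2 = 3.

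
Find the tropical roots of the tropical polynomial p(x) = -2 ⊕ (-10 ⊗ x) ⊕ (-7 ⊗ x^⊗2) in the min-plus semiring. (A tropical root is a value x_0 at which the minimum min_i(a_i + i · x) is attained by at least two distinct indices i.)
Roots: {-3, 8}

Each tropical root is a break point of the lower envelope of the lines y = a_i + i · x (there are 3 lines, with slopes 0, 1, ..., 2). Only the lines that attain the minimum somewhere contribute to roots; other lines are dominated. Here the surviving (envelope) indices are i = 2, i = 1, i = 0.
Intersections between consecutive envelope lines give the roots: for adjacent envelope indices i < j the intersection is x = (a_i − a_j) / (j − i). Reading off the sorted break points: {-3, 8}.
Verification: at each break x_0, at least two indices attain the minimum of min_i(a_i + i · x_0).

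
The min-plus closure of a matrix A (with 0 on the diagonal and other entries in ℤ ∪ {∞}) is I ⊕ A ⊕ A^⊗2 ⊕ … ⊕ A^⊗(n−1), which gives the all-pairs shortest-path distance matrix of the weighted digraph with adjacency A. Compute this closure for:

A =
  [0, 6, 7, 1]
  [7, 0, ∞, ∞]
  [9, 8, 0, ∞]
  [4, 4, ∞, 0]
Closure =
  [0, 5, 7, 1]
  [7, 0, 14, 8]
  [9, 8, 0, 10]
  [4, 4, 11, 0]

This is the Floyd-Warshall all-pairs shortest-path computation. For each intermediate vertex k = 0, 1, …, 3, update dist[i][j] ← min(dist[i][j], dist[i][k] + dist[k][j]). The final matrix gives, for each (i, j), the minimum total weight of any directed path from i to j (possibly empty when i = j).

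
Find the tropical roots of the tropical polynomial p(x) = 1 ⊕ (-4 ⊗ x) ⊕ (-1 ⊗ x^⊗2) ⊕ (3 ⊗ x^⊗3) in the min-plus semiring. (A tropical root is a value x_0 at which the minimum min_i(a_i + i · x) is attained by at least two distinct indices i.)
Roots: {-4, -3, 5}

Each tropical root is a break point of the lower envelope of the lines y = a_i + i · x (there are 4 lines, with slopes 0, 1, ..., 3). Only the lines that attain the minimum somewhere contribute to roots; other lines are dominated. Here the surviving (envelope) indices are i = 3, i = 2, i = 1, i = 0.
Intersections between consecutive envelope lines give the roots: for adjacent envelope indices i < j the intersection is x = (a_i − a_j) / (j − i). Reading off the sorted break points: {-4, -3, 5}.
Verification: at each break x_0, at least two indices attain the minimum of min_i(a_i + i · x_0).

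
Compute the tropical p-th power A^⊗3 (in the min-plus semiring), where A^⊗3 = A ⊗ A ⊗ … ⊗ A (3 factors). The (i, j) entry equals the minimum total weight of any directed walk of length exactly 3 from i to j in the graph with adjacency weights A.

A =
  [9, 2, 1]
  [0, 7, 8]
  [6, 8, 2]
A^⊗3 =
  [9, 4, 3]
  [2, 9, 3]
  [8, 10, 6]

Each entry (A^⊗3)_ij equals the minimum over all length-3 walks i = v_0 → v_1 → … → v_3 = j of Σ_t A[v_t][v_{t+1}]. For example, for (i, j) = (0, 2) we minimise over 9 possible intermediate vertex sequences; the minimum is 3, attained along the walk 0 → 1 → 0 → 2.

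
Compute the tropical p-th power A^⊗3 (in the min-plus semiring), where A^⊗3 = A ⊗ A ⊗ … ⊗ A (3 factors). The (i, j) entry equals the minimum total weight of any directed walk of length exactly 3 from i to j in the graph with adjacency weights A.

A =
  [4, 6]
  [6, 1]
A^⊗3 =
  [12, 8]
  [8, 3]

Each entry (A^⊗3)_ij equals the minimum over all length-3 walks i = v_0 → v_1 → … → v_3 = j of Σ_t A[v_t][v_{t+1}]. For example, for (i, j) = (0, 1) we minimise over 4 possible intermediate vertex sequences; the minimum is 8, attained along the walk 0 → 1 → 1 → 1.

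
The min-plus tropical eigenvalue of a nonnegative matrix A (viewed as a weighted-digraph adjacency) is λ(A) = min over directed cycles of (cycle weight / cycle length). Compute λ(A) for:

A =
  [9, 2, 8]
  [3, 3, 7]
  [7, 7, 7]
λ(A) = 5/2

Enumerate directed cycles and compute their means (weight / length). Sample:
  cycle 0 → 0: weight = 9, length = 1, mean = 9/1 ≈ 9.000
  cycle 1 → 1: weight = 3, length = 1, mean = 3/1 ≈ 3.000
  cycle 2 → 2: weight = 7, length = 1, mean = 7/1 ≈ 7.000
  cycle 0 → 1 → 0: weight = 5, length = 2, mean = 5/2 ≈ 2.500
  cycle 0 → 2 → 0: weight = 15, length = 2, mean = 15/2 ≈ 7.500
  cycle 1 → 0 → 1: weight = 5, length = 2, mean = 5/2 ≈ 2.500
Minimum mean = 2.500, attained e.g. along the cycle 0 → 1 → 0 with weight 5 and length 2. So λ(A) = 5/2 = 5/2.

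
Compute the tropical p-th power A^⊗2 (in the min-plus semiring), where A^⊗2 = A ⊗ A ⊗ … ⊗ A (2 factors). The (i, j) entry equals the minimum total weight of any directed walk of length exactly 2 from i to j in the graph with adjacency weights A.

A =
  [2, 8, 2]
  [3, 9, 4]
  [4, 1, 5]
A^⊗2 =
  [4, 3, 4]
  [5, 5, 5]
  [4, 6, 5]

Each entry (A^⊗2)_ij equals the minimum over all length-2 walks i = v_0 → v_1 → … → v_2 = j of Σ_t A[v_t][v_{t+1}]. For example, for (i, j) = (0, 2) we minimise over 3 possible intermediate vertex sequences; the minimum is 4, attained along the walk 0 → 0 → 2.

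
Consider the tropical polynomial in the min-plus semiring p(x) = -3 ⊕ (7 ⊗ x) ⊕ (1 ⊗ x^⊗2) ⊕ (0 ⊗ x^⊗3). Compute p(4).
p(4) = -3

A tropical monomial a ⊗ x^⊗i evaluates to a + i · x. Evaluating each term at x = 4:
  Term 0 contributes -3 + 0 · 4 = -3
  Term 1 contributes 7 + 1 · 4 = 11
  Term 2 contributes 1 + 2 · 4 = 9
  Term 3 contributes 0 + 3 · 4 = 12
p(4) = ⊕ of these = min[-3, 11, 9, 12] = -3.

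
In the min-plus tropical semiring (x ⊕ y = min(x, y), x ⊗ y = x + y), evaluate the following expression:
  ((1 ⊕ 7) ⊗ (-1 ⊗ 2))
((1 ⊕ 7) ⊗ (-1 ⊗ 2)) = 2

Expand innermost to outermost. Recall ⊕ takes the minimum of its arguments and ⊗ takes their sum. Working out the expression ((1 ⊕ 7) ⊗ (-1 ⊗ 2)) gives 2.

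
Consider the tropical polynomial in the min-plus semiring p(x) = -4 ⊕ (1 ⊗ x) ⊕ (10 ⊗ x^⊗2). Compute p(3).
p(3) = -4

A tropical monomial a ⊗ x^⊗i evaluates to a + i · x. Evaluating each term at x = 3:
  Term 0 contributes -4 + 0 · 3 = -4
  Term 1 contributes 1 + 1 · 3 = 4
  Term 2 contributes 10 + 2 · 3 = 16
p(3) = ⊕ of these = min[-4, 4, 16] = -4.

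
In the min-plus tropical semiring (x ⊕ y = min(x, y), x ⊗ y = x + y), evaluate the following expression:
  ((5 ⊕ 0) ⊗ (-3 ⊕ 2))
((5 ⊕ 0) ⊗ (-3 ⊕ 2)) = -3

Expand innermost to outermost. Recall ⊕ takes the minimum of its arguments and ⊗ takes their sum. Working out the expression ((5 ⊕ 0) ⊗ (-3 ⊕ 2)) gives -3.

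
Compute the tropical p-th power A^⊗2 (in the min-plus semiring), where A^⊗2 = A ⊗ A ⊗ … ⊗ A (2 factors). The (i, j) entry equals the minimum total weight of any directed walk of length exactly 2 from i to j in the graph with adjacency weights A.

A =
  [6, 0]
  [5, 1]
A^⊗2 =
  [5, 1]
  [6, 2]

Each entry (A^⊗2)_ij equals the minimum over all length-2 walks i = v_0 → v_1 → … → v_2 = j of Σ_t A[v_t][v_{t+1}]. For example, for (i, j) = (0, 1) we minimise over 2 possible intermediate vertex sequences; the minimum is 1, attained along the walk 0 → 1 → 1.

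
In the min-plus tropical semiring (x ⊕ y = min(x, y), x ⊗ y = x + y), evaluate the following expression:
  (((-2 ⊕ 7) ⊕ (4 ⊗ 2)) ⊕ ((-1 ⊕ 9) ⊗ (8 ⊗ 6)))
(((-2 ⊕ 7) ⊕ (4 ⊗ 2)) ⊕ ((-1 ⊕ 9) ⊗ (8 ⊗ 6))) = -2

Expand innermost to outermost. Recall ⊕ takes the minimum of its arguments and ⊗ takes their sum. Working out the expression (((-2 ⊕ 7) ⊕ (4 ⊗ 2)) ⊕ ((-1 ⊕ 9) ⊗ (8 ⊗ 6))) gives -2.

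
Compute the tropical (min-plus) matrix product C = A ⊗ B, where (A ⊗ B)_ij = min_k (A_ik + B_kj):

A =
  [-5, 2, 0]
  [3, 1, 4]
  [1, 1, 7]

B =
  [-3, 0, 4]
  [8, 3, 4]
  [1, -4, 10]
A ⊗ B =
  [-8, -5, -1]
  [0, 0, 5]
  [-2, 1, 5]

Apply the min-plus product entry-by-entry:
  C[0][0] = min over k of (A[0][0] + B[0][0] = -5 + -3 = -8, A[0][1] + B[1][0] = 2 + 8 = 10, A[0][2] + B[2][0] = 0 + 1 = 1) = -8 (attained at k = 0)
  C[0][1] = min over k of (A[0][0] + B[0][1] = -5 + 0 = -5, A[0][1] + B[1][1] = 2 + 3 = 5, A[0][2] + B[2][1] = 0 + -4 = -4) = -5 (attained at k = 0)
  C[0][2] = min over k of (A[0][0] + B[0][2] = -5 + 4 = -1, A[0][1] + B[1][2] = 2 + 4 = 6, A[0][2] + B[2][2] = 0 + 10 = 10) = -1 (attained at k = 0)
  C[1][0] = min over k of (A[1][0] + B[0][0] = 3 + -3 = 0, A[1][1] + B[1][0] = 1 + 8 = 9, A[1][2] + B[2][0] = 4 + 1 = 5) = 0 (attained at k = 0)
  C[1][1] = min over k of (A[1][0] + B[0][1] = 3 + 0 = 3, A[1][1] + B[1][1] = 1 + 3 = 4, A[1][2] + B[2][1] = 4 + -4 = 0) = 0 (attained at k = 2)
  C[1][2] = min over k of (A[1][0] + B[0][2] = 3 + 4 = 7, A[1][1] + B[1][2] = 1 + 4 = 5, A[1][2] + B[2][2] = 4 + 10 = 14) = 5 (attained at k = 1)
  C[2][0] = min over k of (A[2][0] + B[0][0] = 1 + -3 = -2, A[2][1] + B[1][0] = 1 + 8 = 9, A[2][2] + B[2][0] = 7 + 1 = 8) = -2 (attained at k = 0)
  C[2][1] = min over k of (A[2][0] + B[0][1] = 1 + 0 = 1, A[2][1] + B[1][1] = 1 + 3 = 4, A[2][2] + B[2][1] = 7 + -4 = 3) = 1 (attained at k = 0)
  C[2][2] = min over k of (A[2][0] + B[0][2] = 1 + 4 = 5, A[2][1] + B[1][2] = 1 + 4 = 5, A[2][2] + B[2][2] = 7 + 10 = 17) = 5 (attained at k = 0)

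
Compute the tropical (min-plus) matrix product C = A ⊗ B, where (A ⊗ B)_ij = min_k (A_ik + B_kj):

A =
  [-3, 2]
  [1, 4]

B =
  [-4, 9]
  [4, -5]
A ⊗ B =
  [-7, -3]
  [-3, -1]

Apply the min-plus product entry-by-entry:
  C[0][0] = min over k of (A[0][0] + B[0][0] = -3 + -4 = -7, A[0][1] + B[1][0] = 2 + 4 = 6) = -7 (attained at k = 0)
  C[0][1] = min over k of (A[0][0] + B[0][1] = -3 + 9 = 6, A[0][1] + B[1][1] = 2 + -5 = -3) = -3 (attained at k = 1)
  C[1][0] = min over k of (A[1][0] + B[0][0] = 1 + -4 = -3, A[1][1] + B[1][0] = 4 + 4 = 8) = -3 (attained at k = 0)
  C[1][1] = min over k of (A[1][0] + B[0][1] = 1 + 9 = 10, A[1][1] + B[1][1] = 4 + -5 = -1) = -1 (attained at k = 1)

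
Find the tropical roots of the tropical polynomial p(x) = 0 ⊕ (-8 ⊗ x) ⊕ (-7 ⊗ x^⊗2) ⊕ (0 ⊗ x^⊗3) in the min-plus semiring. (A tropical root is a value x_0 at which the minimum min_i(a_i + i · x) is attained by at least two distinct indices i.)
Roots: {-7, -1, 8}

Each tropical root is a break point of the lower envelope of the lines y = a_i + i · x (there are 4 lines, with slopes 0, 1, ..., 3). Only the lines that attain the minimum somewhere contribute to roots; other lines are dominated. Here the surviving (envelope) indices are i = 3, i = 2, i = 1, i = 0.
Intersections between consecutive envelope lines give the roots: for adjacent envelope indices i < j the intersection is x = (a_i − a_j) / (j − i). Reading off the sorted break points: {-7, -1, 8}.
Verification: at each break x_0, at least two indices attain the minimum of min_i(a_i + i · x_0).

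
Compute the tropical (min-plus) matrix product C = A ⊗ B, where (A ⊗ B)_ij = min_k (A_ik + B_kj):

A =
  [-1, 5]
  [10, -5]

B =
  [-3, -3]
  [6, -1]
A ⊗ B =
  [-4, -4]
  [1, -6]

Apply the min-plus product entry-by-entry:
  C[0][0] = min over k of (A[0][0] + B[0][0] = -1 + -3 = -4, A[0][1] + B[1][0] = 5 + 6 = 11) = -4 (attained at k = 0)
  C[0][1] = min over k of (A[0][0] + B[0][1] = -1 + -3 = -4, A[0][1] + B[1][1] = 5 + -1 = 4) = -4 (attained at k = 0)
  C[1][0] = min over k of (A[1][0] + B[0][0] = 10 + -3 = 7, A[1][1] + B[1][0] = -5 + 6 = 1) = 1 (attained at k = 1)
  C[1][1] = min over k of (A[1][0] + B[0][1] = 10 + -3 = 7, A[1][1] + B[1][1] = -5 + -1 = -6) = -6 (attained at k = 1)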